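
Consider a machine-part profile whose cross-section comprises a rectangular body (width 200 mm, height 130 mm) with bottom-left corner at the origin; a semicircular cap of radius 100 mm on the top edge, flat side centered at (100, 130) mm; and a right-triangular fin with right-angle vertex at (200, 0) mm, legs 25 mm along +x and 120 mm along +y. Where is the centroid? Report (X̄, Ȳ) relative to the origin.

X̄ = 103.76 mm, Ȳ = 103.19 mm

rectangular body: A = 200 × 130 = 26000.00, centroid at (100.00, 65.00).
semicircular top: A = ½π·100² = 15707.96, centroid at (100.00, 172.44).
triangular fin: A = ½·25·120 = 1500.00, centroid at (208.33, 40.00).
ΣA = 43207.96 mm²
ΣAX̄ = (26000.00)(100.00) + (15707.96)(100.00) + (1500.00)(208.33) = 4483296.33 mm³
ΣAȲ = (26000.00)(65.00) + (15707.96)(172.44) + (1500.00)(40.00) = 4458701.89 mm³
X̄ = 4483296.33 / 43207.96 = 103.76 mm
Ȳ = 4458701.89 / 43207.96 = 103.19 mm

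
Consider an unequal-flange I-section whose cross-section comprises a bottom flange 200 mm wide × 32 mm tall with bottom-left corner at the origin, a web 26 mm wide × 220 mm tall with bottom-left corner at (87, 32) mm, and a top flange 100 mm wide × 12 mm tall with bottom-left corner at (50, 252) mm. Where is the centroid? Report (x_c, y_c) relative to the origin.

bottom flange: A = 200 × 32 = 6400.00, centroid at (100.00, 16.00).
web: A = 26 × 220 = 5720.00, centroid at (100.00, 142.00).
top flange: A = 100 × 12 = 1200.00, centroid at (100.00, 258.00).
ΣA = 13320.00 mm², ΣAx_c = 1332000.00 mm³, ΣAy_c = 1224240.00 mm³.
x_c = 1332000.00/13320.00 = 100.00 mm; y_c = 1224240.00/13320.00 = 91.91 mm.

x_c = 100.00 mm, y_c = 91.91 mm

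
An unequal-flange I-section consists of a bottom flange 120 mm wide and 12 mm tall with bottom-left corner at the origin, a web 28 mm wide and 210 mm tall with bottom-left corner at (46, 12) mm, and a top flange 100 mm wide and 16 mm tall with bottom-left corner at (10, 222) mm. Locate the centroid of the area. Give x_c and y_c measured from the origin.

bottom flange: A = 120 × 12 = 1440.00, centroid at (60.00, 6.00).
web: A = 28 × 210 = 5880.00, centroid at (60.00, 117.00).
top flange: A = 100 × 16 = 1600.00, centroid at (60.00, 230.00).
ΣA = 8920.00 mm²
ΣAx_c = (1440.00)(60.00) + (5880.00)(60.00) + (1600.00)(60.00) = 535200.00 mm³
ΣAy_c = (1440.00)(6.00) + (5880.00)(117.00) + (1600.00)(230.00) = 1064600.00 mm³
x_c = 535200.00 / 8920.00 = 60.00 mm
y_c = 1064600.00 / 8920.00 = 119.35 mm

x_c = 60.00 mm, y_c = 119.35 mm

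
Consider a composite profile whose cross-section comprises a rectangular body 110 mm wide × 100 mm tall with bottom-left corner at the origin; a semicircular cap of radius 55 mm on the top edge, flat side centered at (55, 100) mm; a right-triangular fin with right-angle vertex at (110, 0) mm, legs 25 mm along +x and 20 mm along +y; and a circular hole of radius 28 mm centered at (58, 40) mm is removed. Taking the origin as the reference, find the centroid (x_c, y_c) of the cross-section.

x_c = 55.62 mm, y_c = 76.76 mm

rectangular body: A = 110 × 100 = 11000.00, centroid at (55.00, 50.00).
semicircular top: A = ½π·55² = 4751.66, centroid at (55.00, 123.34).
triangular fin: A = ½·25·20 = 250.00, centroid at (118.33, 6.67).
hole: A = −π·28² = -2463.01, centroid at (58.00, 40.00).
ΣA = 13538.65 mm², ΣAx_c = 753070.07 mm³, ΣAy_c = 1039228.88 mm³.
x_c = 753070.07/13538.65 = 55.62 mm; y_c = 1039228.88/13538.65 = 76.76 mm.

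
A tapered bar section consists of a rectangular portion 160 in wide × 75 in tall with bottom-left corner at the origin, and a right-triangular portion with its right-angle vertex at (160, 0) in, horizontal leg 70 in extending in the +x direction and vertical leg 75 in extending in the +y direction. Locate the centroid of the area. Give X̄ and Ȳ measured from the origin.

X̄ = 98.55 in, Ȳ = 35.26 in

rectangular portion: A = 160 × 75 = 12000.00, centroid at (80.00, 37.50).
triangular portion: A = ½·70·75 = 2625.00, centroid at (183.33, 25.00).
ΣA = 14625.00 in²
ΣAX̄ = (12000.00)(80.00) + (2625.00)(183.33) = 1441250.00 in³
ΣAȲ = (12000.00)(37.50) + (2625.00)(25.00) = 515625.00 in³
X̄ = 1441250.00 / 14625.00 = 98.55 in
Ȳ = 515625.00 / 14625.00 = 35.26 in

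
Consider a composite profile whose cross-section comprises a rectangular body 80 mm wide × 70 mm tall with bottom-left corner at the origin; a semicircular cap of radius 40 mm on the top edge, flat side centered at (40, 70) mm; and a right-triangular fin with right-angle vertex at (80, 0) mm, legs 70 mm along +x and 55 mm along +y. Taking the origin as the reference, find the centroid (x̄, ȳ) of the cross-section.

x̄ = 52.15 mm, ȳ = 44.82 mm

rectangular body: A = 80 × 70 = 5600.00, centroid at (40.00, 35.00).
semicircular top: A = ½π·40² = 2513.27, centroid at (40.00, 86.98).
triangular fin: A = ½·70·55 = 1925.00, centroid at (103.33, 18.33).
ΣA = 10038.27 mm², ΣAx̄ = 523447.63 mm³, ΣAȳ = 449887.52 mm³.
x̄ = 523447.63/10038.27 = 52.15 mm; ȳ = 449887.52/10038.27 = 44.82 mm.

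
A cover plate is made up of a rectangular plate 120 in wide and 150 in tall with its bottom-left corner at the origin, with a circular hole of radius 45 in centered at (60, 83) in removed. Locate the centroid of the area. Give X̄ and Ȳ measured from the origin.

X̄ = 60.00 in, Ȳ = 70.63 in

plate: A = 120 × 150 = 18000.00, centroid at (60.00, 75.00).
hole: A = −π·45² = -6361.73, centroid at (60.00, 83.00).
ΣA = 11638.27 in², ΣAX̄ = 698296.49 in³, ΣAȲ = 821976.81 in³.
X̄ = 698296.49/11638.27 = 60.00 in; Ȳ = 821976.81/11638.27 = 70.63 in.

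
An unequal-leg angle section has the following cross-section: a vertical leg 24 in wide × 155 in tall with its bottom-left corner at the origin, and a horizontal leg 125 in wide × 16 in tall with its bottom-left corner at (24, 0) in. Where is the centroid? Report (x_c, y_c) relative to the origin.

vertical leg: A = 24 × 155 = 3720.00, centroid at (12.00, 77.50).
horizontal leg: A = 125 × 16 = 2000.00, centroid at (86.50, 8.00).
ΣA = 5720.00 in²
ΣAx_c = (3720.00)(12.00) + (2000.00)(86.50) = 217640.00 in³
ΣAy_c = (3720.00)(77.50) + (2000.00)(8.00) = 304300.00 in³
x_c = 217640.00 / 5720.00 = 38.05 in
y_c = 304300.00 / 5720.00 = 53.20 in

x_c = 38.05 in, y_c = 53.20 in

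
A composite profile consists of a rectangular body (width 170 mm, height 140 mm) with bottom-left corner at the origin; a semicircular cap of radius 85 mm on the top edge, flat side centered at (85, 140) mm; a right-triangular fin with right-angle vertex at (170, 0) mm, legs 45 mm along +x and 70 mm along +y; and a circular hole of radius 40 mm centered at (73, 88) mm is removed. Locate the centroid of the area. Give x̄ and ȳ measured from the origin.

x̄ = 91.87 mm, ȳ = 102.81 mm

rectangular body: A = 170 × 140 = 23800.00, centroid at (85.00, 70.00).
semicircular top: A = ½π·85² = 11349.00, centroid at (85.00, 176.08).
triangular fin: A = ½·45·70 = 1575.00, centroid at (185.00, 23.33).
hole: A = −π·40² = -5026.55, centroid at (73.00, 88.00).
ΣA = 31697.46 mm²
ΣAx̄ = (23800.00)(85.00) + (11349.00)(85.00) + (1575.00)(185.00) + (-5026.55)(73.00) = 2912102.27 mm³
ΣAȳ = (23800.00)(70.00) + (11349.00)(176.08) + (1575.00)(23.33) + (-5026.55)(88.00) = 3258690.91 mm³
x̄ = 2912102.27 / 31697.46 = 91.87 mm
ȳ = 3258690.91 / 31697.46 = 102.81 mm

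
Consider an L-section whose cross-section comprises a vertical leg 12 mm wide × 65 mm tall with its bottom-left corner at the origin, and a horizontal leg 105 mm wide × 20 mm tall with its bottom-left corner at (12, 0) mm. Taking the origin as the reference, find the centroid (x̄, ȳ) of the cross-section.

x̄ = 48.66 mm, ȳ = 16.09 mm

Part | A | x̄ᵢ | ȳᵢ | A·x̄ᵢ | A·ȳᵢ
vertical leg | 780.00 | 6.00 | 32.50 | 4680.00 | 25350.00
horizontal leg | 2100.00 | 64.50 | 10.00 | 135450.00 | 21000.00
Σ | 2880.00 |  |  | 140130.00 | 46350.00
x̄ = 140130.00 / 2880.00 = 48.66 mm
ȳ = 46350.00 / 2880.00 = 16.09 mm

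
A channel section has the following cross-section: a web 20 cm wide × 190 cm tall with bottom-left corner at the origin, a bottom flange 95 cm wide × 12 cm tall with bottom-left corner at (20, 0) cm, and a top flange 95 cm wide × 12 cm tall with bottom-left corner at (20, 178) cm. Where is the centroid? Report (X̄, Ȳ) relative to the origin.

X̄ = 31.56 cm, Ȳ = 95.00 cm

web: A = 20 × 190 = 3800.00, centroid at (10.00, 95.00).
bottom flange: A = 95 × 12 = 1140.00, centroid at (67.50, 6.00).
top flange: A = 95 × 12 = 1140.00, centroid at (67.50, 184.00).
ΣA = 6080.00 cm²
ΣAX̄ = (3800.00)(10.00) + (1140.00)(67.50) + (1140.00)(67.50) = 191900.00 cm³
ΣAȲ = (3800.00)(95.00) + (1140.00)(6.00) + (1140.00)(184.00) = 577600.00 cm³
X̄ = 191900.00 / 6080.00 = 31.56 cm
Ȳ = 577600.00 / 6080.00 = 95.00 cm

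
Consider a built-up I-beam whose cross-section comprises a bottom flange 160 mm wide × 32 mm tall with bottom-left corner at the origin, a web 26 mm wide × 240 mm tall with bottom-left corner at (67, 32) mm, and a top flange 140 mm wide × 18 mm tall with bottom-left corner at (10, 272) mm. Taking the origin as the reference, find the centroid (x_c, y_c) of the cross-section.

x_c = 80.00 mm, y_c = 125.25 mm

bottom flange: A = 160 × 32 = 5120.00, centroid at (80.00, 16.00).
web: A = 26 × 240 = 6240.00, centroid at (80.00, 152.00).
top flange: A = 140 × 18 = 2520.00, centroid at (80.00, 281.00).
ΣA = 13880.00 mm²
ΣAx_c = (5120.00)(80.00) + (6240.00)(80.00) + (2520.00)(80.00) = 1110400.00 mm³
ΣAy_c = (5120.00)(16.00) + (6240.00)(152.00) + (2520.00)(281.00) = 1738520.00 mm³
x_c = 1110400.00 / 13880.00 = 80.00 mm
y_c = 1738520.00 / 13880.00 = 125.25 mm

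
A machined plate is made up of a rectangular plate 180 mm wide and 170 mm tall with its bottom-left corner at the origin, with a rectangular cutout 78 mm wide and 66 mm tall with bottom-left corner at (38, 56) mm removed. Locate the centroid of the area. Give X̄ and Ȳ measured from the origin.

X̄ = 92.63 mm, Ȳ = 84.19 mm

Part | A | x̄ᵢ | ȳᵢ | A·x̄ᵢ | A·ȳᵢ
plate | 30600.00 | 90.00 | 85.00 | 2754000.00 | 2601000.00
hole | -5148.00 | 77.00 | 89.00 | -396396.00 | -458172.00
Σ | 25452.00 |  |  | 2357604.00 | 2142828.00
X̄ = 2357604.00 / 25452.00 = 92.63 mm
Ȳ = 2142828.00 / 25452.00 = 84.19 mm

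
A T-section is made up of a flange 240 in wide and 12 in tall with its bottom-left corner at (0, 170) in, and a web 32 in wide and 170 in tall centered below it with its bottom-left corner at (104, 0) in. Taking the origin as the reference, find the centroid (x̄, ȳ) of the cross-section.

x̄ = 120.00 in, ȳ = 116.50 in

web: A = 32 × 170 = 5440.00, centroid at (120.00, 85.00).
flange: A = 240 × 12 = 2880.00, centroid at (120.00, 176.00).
ΣA = 8320.00 in², ΣAx̄ = 998400.00 in³, ΣAȳ = 969280.00 in³.
x̄ = 998400.00/8320.00 = 120.00 in; ȳ = 969280.00/8320.00 = 116.50 in.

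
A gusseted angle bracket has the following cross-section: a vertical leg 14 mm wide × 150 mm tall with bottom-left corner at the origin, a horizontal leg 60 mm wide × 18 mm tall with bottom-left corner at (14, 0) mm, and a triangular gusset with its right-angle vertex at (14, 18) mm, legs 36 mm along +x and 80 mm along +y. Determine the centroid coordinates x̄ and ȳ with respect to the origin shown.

Part | A | x̄ᵢ | ȳᵢ | A·x̄ᵢ | A·ȳᵢ
vertical leg | 2100.00 | 7.00 | 75.00 | 14700.00 | 157500.00
horizontal leg | 1080.00 | 44.00 | 9.00 | 47520.00 | 9720.00
gusset | 1440.00 | 26.00 | 44.67 | 37440.00 | 64320.00
Σ | 4620.00 |  |  | 99660.00 | 231540.00
x̄ = 99660.00 / 4620.00 = 21.57 mm
ȳ = 231540.00 / 4620.00 = 50.12 mm

x̄ = 21.57 mm, ȳ = 50.12 mm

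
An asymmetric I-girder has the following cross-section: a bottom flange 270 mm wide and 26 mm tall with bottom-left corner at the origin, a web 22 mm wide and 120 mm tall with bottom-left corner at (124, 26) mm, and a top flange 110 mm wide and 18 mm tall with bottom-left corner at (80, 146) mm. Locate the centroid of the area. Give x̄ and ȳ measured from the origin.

x̄ = 135.00 mm, ȳ = 53.71 mm

bottom flange: A = 270 × 26 = 7020.00, centroid at (135.00, 13.00).
web: A = 22 × 120 = 2640.00, centroid at (135.00, 86.00).
top flange: A = 110 × 18 = 1980.00, centroid at (135.00, 155.00).
ΣA = 11640.00 mm²
ΣAx̄ = (7020.00)(135.00) + (2640.00)(135.00) + (1980.00)(135.00) = 1571400.00 mm³
ΣAȳ = (7020.00)(13.00) + (2640.00)(86.00) + (1980.00)(155.00) = 625200.00 mm³
x̄ = 1571400.00 / 11640.00 = 135.00 mm
ȳ = 625200.00 / 11640.00 = 53.71 mm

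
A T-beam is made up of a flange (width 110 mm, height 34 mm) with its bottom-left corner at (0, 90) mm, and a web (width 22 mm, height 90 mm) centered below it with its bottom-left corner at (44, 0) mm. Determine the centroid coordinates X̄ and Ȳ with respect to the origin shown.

X̄ = 55.00 mm, Ȳ = 85.54 mm

Part | A | x̄ᵢ | ȳᵢ | A·x̄ᵢ | A·ȳᵢ
web | 1980.00 | 55.00 | 45.00 | 108900.00 | 89100.00
flange | 3740.00 | 55.00 | 107.00 | 205700.00 | 400180.00
Σ | 5720.00 |  |  | 314600.00 | 489280.00
X̄ = 314600.00 / 5720.00 = 55.00 mm
Ȳ = 489280.00 / 5720.00 = 85.54 mm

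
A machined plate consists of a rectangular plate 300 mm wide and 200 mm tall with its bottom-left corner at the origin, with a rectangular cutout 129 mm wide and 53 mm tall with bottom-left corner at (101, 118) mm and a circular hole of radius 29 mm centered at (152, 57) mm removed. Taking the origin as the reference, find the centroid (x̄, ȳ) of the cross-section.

plate: A = 300 × 200 = 60000.00, centroid at (150.00, 100.00).
hole 1: A = −(129 × 53) = -6837.00, centroid at (165.50, 144.50).
hole 2: A = −π·29² = -2642.08, centroid at (152.00, 57.00).
ΣA = 50520.92 mm²
ΣAx̄ = (60000.00)(150.00) + (-6837.00)(165.50) + (-2642.08)(152.00) = 7466880.43 mm³
ΣAȳ = (60000.00)(100.00) + (-6837.00)(144.50) + (-2642.08)(57.00) = 4861454.97 mm³
x̄ = 7466880.43 / 50520.92 = 147.80 mm
ȳ = 4861454.97 / 50520.92 = 96.23 mm

x̄ = 147.80 mm, ȳ = 96.23 mm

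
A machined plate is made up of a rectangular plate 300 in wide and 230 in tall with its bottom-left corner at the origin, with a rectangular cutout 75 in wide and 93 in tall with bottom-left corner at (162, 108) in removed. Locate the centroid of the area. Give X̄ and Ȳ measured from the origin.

X̄ = 144.43 in, Ȳ = 110.56 in

Part | A | x̄ᵢ | ȳᵢ | A·x̄ᵢ | A·ȳᵢ
plate | 69000.00 | 150.00 | 115.00 | 10350000.00 | 7935000.00
hole | -6975.00 | 199.50 | 154.50 | -1391512.50 | -1077637.50
Σ | 62025.00 |  |  | 8958487.50 | 6857362.50
X̄ = 8958487.50 / 62025.00 = 144.43 in
Ȳ = 6857362.50 / 62025.00 = 110.56 in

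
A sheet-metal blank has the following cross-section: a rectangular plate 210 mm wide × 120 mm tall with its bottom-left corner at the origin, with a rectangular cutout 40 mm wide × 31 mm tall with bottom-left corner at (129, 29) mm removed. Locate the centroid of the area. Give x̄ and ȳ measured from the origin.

Part | A | x̄ᵢ | ȳᵢ | A·x̄ᵢ | A·ȳᵢ
plate | 25200.00 | 105.00 | 60.00 | 2646000.00 | 1512000.00
hole | -1240.00 | 149.00 | 44.50 | -184760.00 | -55180.00
Σ | 23960.00 |  |  | 2461240.00 | 1456820.00
x̄ = 2461240.00 / 23960.00 = 102.72 mm
ȳ = 1456820.00 / 23960.00 = 60.80 mm

x̄ = 102.72 mm, ȳ = 60.80 mm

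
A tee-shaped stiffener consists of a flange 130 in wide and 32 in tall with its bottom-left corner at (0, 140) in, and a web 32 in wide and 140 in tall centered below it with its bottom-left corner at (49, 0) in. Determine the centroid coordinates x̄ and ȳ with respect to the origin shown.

x̄ = 65.00 in, ȳ = 111.41 in

Part | A | x̄ᵢ | ȳᵢ | A·x̄ᵢ | A·ȳᵢ
web | 4480.00 | 65.00 | 70.00 | 291200.00 | 313600.00
flange | 4160.00 | 65.00 | 156.00 | 270400.00 | 648960.00
Σ | 8640.00 |  |  | 561600.00 | 962560.00
x̄ = 561600.00 / 8640.00 = 65.00 in
ȳ = 962560.00 / 8640.00 = 111.41 in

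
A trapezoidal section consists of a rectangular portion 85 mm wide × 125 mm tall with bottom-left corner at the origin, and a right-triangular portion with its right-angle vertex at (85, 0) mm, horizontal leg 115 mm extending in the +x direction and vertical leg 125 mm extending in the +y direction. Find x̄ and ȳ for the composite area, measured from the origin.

x̄ = 75.12 mm, ȳ = 54.09 mm

Part | A | x̄ᵢ | ȳᵢ | A·x̄ᵢ | A·ȳᵢ
rectangular portion | 10625.00 | 42.50 | 62.50 | 451562.50 | 664062.50
triangular portion | 7187.50 | 123.33 | 41.67 | 886458.33 | 299479.17
Σ | 17812.50 |  |  | 1338020.83 | 963541.67
x̄ = 1338020.83 / 17812.50 = 75.12 mm
ȳ = 963541.67 / 17812.50 = 54.09 mm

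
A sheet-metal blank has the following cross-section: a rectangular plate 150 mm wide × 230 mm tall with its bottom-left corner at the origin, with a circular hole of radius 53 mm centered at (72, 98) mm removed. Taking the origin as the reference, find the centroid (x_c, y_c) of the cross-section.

x_c = 76.03 mm, y_c = 120.84 mm

plate: A = 150 × 230 = 34500.00, centroid at (75.00, 115.00).
hole: A = −π·53² = -8824.73, centroid at (72.00, 98.00).
ΣA = 25675.27 mm²
ΣAx_c = (34500.00)(75.00) + (-8824.73)(72.00) = 1952119.17 mm³
ΣAy_c = (34500.00)(115.00) + (-8824.73)(98.00) = 3102676.09 mm³
x_c = 1952119.17 / 25675.27 = 76.03 mm
y_c = 3102676.09 / 25675.27 = 120.84 mm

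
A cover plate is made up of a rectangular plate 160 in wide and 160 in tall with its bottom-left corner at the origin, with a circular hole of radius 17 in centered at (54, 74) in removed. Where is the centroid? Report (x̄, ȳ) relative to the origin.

x̄ = 80.96 in, ȳ = 80.22 in

plate: A = 160 × 160 = 25600.00, centroid at (80.00, 80.00).
hole: A = −π·17² = -907.92, centroid at (54.00, 74.00).
ΣA = 24692.08 in², ΣAx̄ = 1998972.31 in³, ΣAȳ = 1980813.90 in³.
x̄ = 1998972.31/24692.08 = 80.96 in; ȳ = 1980813.90/24692.08 = 80.22 in.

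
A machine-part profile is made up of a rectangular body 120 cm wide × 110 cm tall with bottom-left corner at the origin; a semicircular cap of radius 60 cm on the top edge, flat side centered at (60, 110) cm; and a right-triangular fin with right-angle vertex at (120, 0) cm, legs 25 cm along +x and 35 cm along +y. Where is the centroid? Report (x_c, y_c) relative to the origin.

rectangular body: A = 120 × 110 = 13200.00, centroid at (60.00, 55.00).
semicircular top: A = ½π·60² = 5654.87, centroid at (60.00, 135.46).
triangular fin: A = ½·25·35 = 437.50, centroid at (128.33, 11.67).
ΣA = 19292.37 cm², ΣAx_c = 1187437.84 cm³, ΣAy_c = 1497139.51 cm³.
x_c = 1187437.84/19292.37 = 61.55 cm; y_c = 1497139.51/19292.37 = 77.60 cm.

x_c = 61.55 cm, y_c = 77.60 cm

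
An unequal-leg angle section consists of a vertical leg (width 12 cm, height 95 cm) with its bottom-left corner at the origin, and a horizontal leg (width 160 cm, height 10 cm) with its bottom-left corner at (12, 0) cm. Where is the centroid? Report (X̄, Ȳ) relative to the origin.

vertical leg: A = 12 × 95 = 1140.00, centroid at (6.00, 47.50).
horizontal leg: A = 160 × 10 = 1600.00, centroid at (92.00, 5.00).
ΣA = 2740.00 cm²
ΣAX̄ = (1140.00)(6.00) + (1600.00)(92.00) = 154040.00 cm³
ΣAȲ = (1140.00)(47.50) + (1600.00)(5.00) = 62150.00 cm³
X̄ = 154040.00 / 2740.00 = 56.22 cm
Ȳ = 62150.00 / 2740.00 = 22.68 cm

X̄ = 56.22 cm, Ȳ = 22.68 cm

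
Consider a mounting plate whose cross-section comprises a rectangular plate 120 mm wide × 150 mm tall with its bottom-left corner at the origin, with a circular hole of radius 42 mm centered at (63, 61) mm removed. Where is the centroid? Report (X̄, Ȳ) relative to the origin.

plate: A = 120 × 150 = 18000.00, centroid at (60.00, 75.00).
hole: A = −π·42² = -5541.77, centroid at (63.00, 61.00).
ΣA = 12458.23 mm²
ΣAX̄ = (18000.00)(60.00) + (-5541.77)(63.00) = 730868.53 mm³
ΣAȲ = (18000.00)(75.00) + (-5541.77)(61.00) = 1011952.06 mm³
X̄ = 730868.53 / 12458.23 = 58.67 mm
Ȳ = 1011952.06 / 12458.23 = 81.23 mm

X̄ = 58.67 mm, Ȳ = 81.23 mm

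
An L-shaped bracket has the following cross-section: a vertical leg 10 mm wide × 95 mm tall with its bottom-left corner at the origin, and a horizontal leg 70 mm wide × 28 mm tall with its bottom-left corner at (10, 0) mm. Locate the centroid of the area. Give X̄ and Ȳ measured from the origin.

X̄ = 31.94 mm, Ȳ = 24.94 mm

Part | A | x̄ᵢ | ȳᵢ | A·x̄ᵢ | A·ȳᵢ
vertical leg | 950.00 | 5.00 | 47.50 | 4750.00 | 45125.00
horizontal leg | 1960.00 | 45.00 | 14.00 | 88200.00 | 27440.00
Σ | 2910.00 |  |  | 92950.00 | 72565.00
X̄ = 92950.00 / 2910.00 = 31.94 mm
Ȳ = 72565.00 / 2910.00 = 24.94 mm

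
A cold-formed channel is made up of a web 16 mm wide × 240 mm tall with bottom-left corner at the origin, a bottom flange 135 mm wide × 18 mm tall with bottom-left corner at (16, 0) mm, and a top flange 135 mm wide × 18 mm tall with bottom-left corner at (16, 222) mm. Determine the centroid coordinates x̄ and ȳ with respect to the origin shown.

x̄ = 50.18 mm, ȳ = 120.00 mm

web: A = 16 × 240 = 3840.00, centroid at (8.00, 120.00).
bottom flange: A = 135 × 18 = 2430.00, centroid at (83.50, 9.00).
top flange: A = 135 × 18 = 2430.00, centroid at (83.50, 231.00).
ΣA = 8700.00 mm², ΣAx̄ = 436530.00 mm³, ΣAȳ = 1044000.00 mm³.
x̄ = 436530.00/8700.00 = 50.18 mm; ȳ = 1044000.00/8700.00 = 120.00 mm.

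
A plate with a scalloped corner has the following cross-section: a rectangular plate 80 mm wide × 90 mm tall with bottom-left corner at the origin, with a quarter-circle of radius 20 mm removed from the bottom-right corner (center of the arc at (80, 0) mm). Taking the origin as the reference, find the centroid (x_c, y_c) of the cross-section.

plate: A = 80 × 90 = 7200.00, centroid at (40.00, 45.00).
removed quarter-circle: A = −¼π·20² = -314.16, centroid at (71.51, 8.49).
ΣA = 6885.84 mm²
ΣAx_c = (7200.00)(40.00) + (-314.16)(71.51) = 265533.93 mm³
ΣAy_c = (7200.00)(45.00) + (-314.16)(8.49) = 321333.33 mm³
x_c = 265533.93 / 6885.84 = 38.56 mm
y_c = 321333.33 / 6885.84 = 46.67 mm

x_c = 38.56 mm, y_c = 46.67 mm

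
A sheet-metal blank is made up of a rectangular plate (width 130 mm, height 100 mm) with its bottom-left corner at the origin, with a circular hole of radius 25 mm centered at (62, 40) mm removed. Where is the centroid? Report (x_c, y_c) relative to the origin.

x_c = 65.53 mm, y_c = 51.78 mm

Part | A | x̄ᵢ | ȳᵢ | A·x̄ᵢ | A·ȳᵢ
plate | 13000.00 | 65.00 | 50.00 | 845000.00 | 650000.00
hole | -1963.50 | 62.00 | 40.00 | -121736.72 | -78539.82
Σ | 11036.50 |  |  | 723263.28 | 571460.18
x_c = 723263.28 / 11036.50 = 65.53 mm
y_c = 571460.18 / 11036.50 = 51.78 mm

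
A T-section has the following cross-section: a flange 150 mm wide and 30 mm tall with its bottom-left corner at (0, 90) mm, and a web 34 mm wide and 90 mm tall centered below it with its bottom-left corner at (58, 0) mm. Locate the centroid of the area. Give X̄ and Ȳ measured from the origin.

X̄ = 75.00 mm, Ȳ = 80.71 mm

web: A = 34 × 90 = 3060.00, centroid at (75.00, 45.00).
flange: A = 150 × 30 = 4500.00, centroid at (75.00, 105.00).
ΣA = 7560.00 mm²
ΣAX̄ = (3060.00)(75.00) + (4500.00)(75.00) = 567000.00 mm³
ΣAȲ = (3060.00)(45.00) + (4500.00)(105.00) = 610200.00 mm³
X̄ = 567000.00 / 7560.00 = 75.00 mm
Ȳ = 610200.00 / 7560.00 = 80.71 mm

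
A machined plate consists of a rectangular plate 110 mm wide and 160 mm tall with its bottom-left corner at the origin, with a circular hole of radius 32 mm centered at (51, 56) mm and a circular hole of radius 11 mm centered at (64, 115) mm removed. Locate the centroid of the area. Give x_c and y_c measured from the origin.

plate: A = 110 × 160 = 17600.00, centroid at (55.00, 80.00).
hole 1: A = −π·32² = -3216.99, centroid at (51.00, 56.00).
hole 2: A = −π·11² = -380.13, centroid at (64.00, 115.00).
ΣA = 14002.88 mm², ΣAx_c = 779604.97 mm³, ΣAy_c = 1184133.25 mm³.
x_c = 779604.97/14002.88 = 55.67 mm; y_c = 1184133.25/14002.88 = 84.56 mm.

x_c = 55.67 mm, y_c = 84.56 mm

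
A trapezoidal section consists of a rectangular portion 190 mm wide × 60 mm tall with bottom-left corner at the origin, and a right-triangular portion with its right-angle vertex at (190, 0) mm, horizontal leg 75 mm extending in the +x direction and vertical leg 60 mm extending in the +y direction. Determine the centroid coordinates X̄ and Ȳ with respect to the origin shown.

Part | A | x̄ᵢ | ȳᵢ | A·x̄ᵢ | A·ȳᵢ
rectangular portion | 11400.00 | 95.00 | 30.00 | 1083000.00 | 342000.00
triangular portion | 2250.00 | 215.00 | 20.00 | 483750.00 | 45000.00
Σ | 13650.00 |  |  | 1566750.00 | 387000.00
X̄ = 1566750.00 / 13650.00 = 114.78 mm
Ȳ = 387000.00 / 13650.00 = 28.35 mm

X̄ = 114.78 mm, Ȳ = 28.35 mm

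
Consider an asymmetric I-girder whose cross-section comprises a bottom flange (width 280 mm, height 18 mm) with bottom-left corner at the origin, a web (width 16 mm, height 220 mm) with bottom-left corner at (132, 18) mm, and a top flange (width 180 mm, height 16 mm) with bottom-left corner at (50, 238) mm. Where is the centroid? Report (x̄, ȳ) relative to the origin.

Part | A | x̄ᵢ | ȳᵢ | A·x̄ᵢ | A·ȳᵢ
bottom flange | 5040.00 | 140.00 | 9.00 | 705600.00 | 45360.00
web | 3520.00 | 140.00 | 128.00 | 492800.00 | 450560.00
top flange | 2880.00 | 140.00 | 246.00 | 403200.00 | 708480.00
Σ | 11440.00 |  |  | 1601600.00 | 1204400.00
x̄ = 1601600.00 / 11440.00 = 140.00 mm
ȳ = 1204400.00 / 11440.00 = 105.28 mm

x̄ = 140.00 mm, ȳ = 105.28 mm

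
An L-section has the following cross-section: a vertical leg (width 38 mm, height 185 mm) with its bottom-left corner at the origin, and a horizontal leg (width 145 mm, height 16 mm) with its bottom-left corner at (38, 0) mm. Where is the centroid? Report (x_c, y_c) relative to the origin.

vertical leg: A = 38 × 185 = 7030.00, centroid at (19.00, 92.50).
horizontal leg: A = 145 × 16 = 2320.00, centroid at (110.50, 8.00).
ΣA = 9350.00 mm², ΣAx_c = 389930.00 mm³, ΣAy_c = 668835.00 mm³.
x_c = 389930.00/9350.00 = 41.70 mm; y_c = 668835.00/9350.00 = 71.53 mm.

x_c = 41.70 mm, y_c = 71.53 mm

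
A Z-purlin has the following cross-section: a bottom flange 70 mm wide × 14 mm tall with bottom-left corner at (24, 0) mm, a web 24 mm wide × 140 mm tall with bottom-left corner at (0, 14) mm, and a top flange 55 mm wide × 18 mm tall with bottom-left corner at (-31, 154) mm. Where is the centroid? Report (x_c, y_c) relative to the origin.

bottom flange: A = 70 × 14 = 980.00, centroid at (59.00, 7.00).
web: A = 24 × 140 = 3360.00, centroid at (12.00, 84.00).
top flange: A = 55 × 18 = 990.00, centroid at (-3.50, 163.00).
ΣA = 5330.00 mm², ΣAx_c = 94675.00 mm³, ΣAy_c = 450470.00 mm³.
x_c = 94675.00/5330.00 = 17.76 mm; y_c = 450470.00/5330.00 = 84.52 mm.

x_c = 17.76 mm, y_c = 84.52 mm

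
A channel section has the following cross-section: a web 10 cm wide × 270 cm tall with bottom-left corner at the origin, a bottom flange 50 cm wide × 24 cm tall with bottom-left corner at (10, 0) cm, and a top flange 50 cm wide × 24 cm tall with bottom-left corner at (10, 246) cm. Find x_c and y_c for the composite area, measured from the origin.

Part | A | x̄ᵢ | ȳᵢ | A·x̄ᵢ | A·ȳᵢ
web | 2700.00 | 5.00 | 135.00 | 13500.00 | 364500.00
bottom flange | 1200.00 | 35.00 | 12.00 | 42000.00 | 14400.00
top flange | 1200.00 | 35.00 | 258.00 | 42000.00 | 309600.00
Σ | 5100.00 |  |  | 97500.00 | 688500.00
x_c = 97500.00 / 5100.00 = 19.12 cm
y_c = 688500.00 / 5100.00 = 135.00 cm

x_c = 19.12 cm, y_c = 135.00 cm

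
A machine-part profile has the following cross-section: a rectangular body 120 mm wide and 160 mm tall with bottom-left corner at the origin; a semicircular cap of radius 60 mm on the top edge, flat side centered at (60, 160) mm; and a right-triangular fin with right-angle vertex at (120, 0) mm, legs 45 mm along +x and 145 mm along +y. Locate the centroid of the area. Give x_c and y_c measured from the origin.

x_c = 68.70 mm, y_c = 97.54 mm

rectangular body: A = 120 × 160 = 19200.00, centroid at (60.00, 80.00).
semicircular top: A = ½π·60² = 5654.87, centroid at (60.00, 185.46).
triangular fin: A = ½·45·145 = 3262.50, centroid at (135.00, 48.33).
ΣA = 28117.37 mm²
ΣAx_c = (19200.00)(60.00) + (5654.87)(60.00) + (3262.50)(135.00) = 1931729.51 mm³
ΣAy_c = (19200.00)(80.00) + (5654.87)(185.46) + (3262.50)(48.33) = 2742466.18 mm³
x_c = 1931729.51 / 28117.37 = 68.70 mm
y_c = 2742466.18 / 28117.37 = 97.54 mm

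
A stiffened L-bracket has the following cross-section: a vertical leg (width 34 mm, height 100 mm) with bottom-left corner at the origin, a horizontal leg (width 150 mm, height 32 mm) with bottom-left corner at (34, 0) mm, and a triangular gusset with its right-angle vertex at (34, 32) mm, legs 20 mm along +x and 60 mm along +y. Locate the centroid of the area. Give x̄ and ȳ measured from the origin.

x̄ = 68.80 mm, ȳ = 31.59 mm

vertical leg: A = 34 × 100 = 3400.00, centroid at (17.00, 50.00).
horizontal leg: A = 150 × 32 = 4800.00, centroid at (109.00, 16.00).
gusset: A = ½·20·60 = 600.00, centroid at (40.67, 52.00).
ΣA = 8800.00 mm², ΣAx̄ = 605400.00 mm³, ΣAȳ = 278000.00 mm³.
x̄ = 605400.00/8800.00 = 68.80 mm; ȳ = 278000.00/8800.00 = 31.59 mm.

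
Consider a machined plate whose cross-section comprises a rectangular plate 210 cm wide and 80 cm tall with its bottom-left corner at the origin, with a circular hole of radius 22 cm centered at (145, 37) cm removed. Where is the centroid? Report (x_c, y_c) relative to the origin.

Part | A | x̄ᵢ | ȳᵢ | A·x̄ᵢ | A·ȳᵢ
plate | 16800.00 | 105.00 | 40.00 | 1764000.00 | 672000.00
hole | -1520.53 | 145.00 | 37.00 | -220476.97 | -56259.64
Σ | 15279.47 |  |  | 1543523.03 | 615740.36
x_c = 1543523.03 / 15279.47 = 101.02 cm
y_c = 615740.36 / 15279.47 = 40.30 cm

x_c = 101.02 cm, y_c = 40.30 cm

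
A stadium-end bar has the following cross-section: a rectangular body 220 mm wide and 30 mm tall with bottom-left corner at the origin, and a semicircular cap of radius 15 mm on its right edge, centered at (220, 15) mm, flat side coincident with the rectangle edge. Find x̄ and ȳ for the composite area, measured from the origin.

rectangular body: A = 220 × 30 = 6600.00, centroid at (110.00, 15.00).
semicircular end: A = ½π·15² = 353.43, centroid at (226.37, 15.00).
ΣA = 6953.43 mm², ΣAx̄ = 806004.42 mm³, ΣAȳ = 104301.44 mm³.
x̄ = 806004.42/6953.43 = 115.91 mm; ȳ = 104301.44/6953.43 = 15.00 mm.

x̄ = 115.91 mm, ȳ = 15.00 mm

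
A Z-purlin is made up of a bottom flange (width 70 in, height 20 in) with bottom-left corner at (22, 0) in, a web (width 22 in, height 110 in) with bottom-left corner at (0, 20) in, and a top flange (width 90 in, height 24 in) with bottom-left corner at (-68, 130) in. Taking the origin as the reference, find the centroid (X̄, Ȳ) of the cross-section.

X̄ = 9.49 in, Ȳ = 83.98 in

bottom flange: A = 70 × 20 = 1400.00, centroid at (57.00, 10.00).
web: A = 22 × 110 = 2420.00, centroid at (11.00, 75.00).
top flange: A = 90 × 24 = 2160.00, centroid at (-23.00, 142.00).
ΣA = 5980.00 in², ΣAX̄ = 56740.00 in³, ΣAȲ = 502220.00 in³.
X̄ = 56740.00/5980.00 = 9.49 in; Ȳ = 502220.00/5980.00 = 83.98 in.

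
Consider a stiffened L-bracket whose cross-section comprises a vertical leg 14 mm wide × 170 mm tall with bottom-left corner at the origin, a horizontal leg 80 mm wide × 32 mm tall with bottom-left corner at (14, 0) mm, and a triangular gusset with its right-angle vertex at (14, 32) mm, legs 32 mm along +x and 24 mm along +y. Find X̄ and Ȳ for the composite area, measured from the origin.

X̄ = 30.87 mm, Ȳ = 48.58 mm

vertical leg: A = 14 × 170 = 2380.00, centroid at (7.00, 85.00).
horizontal leg: A = 80 × 32 = 2560.00, centroid at (54.00, 16.00).
gusset: A = ½·32·24 = 384.00, centroid at (24.67, 40.00).
ΣA = 5324.00 mm², ΣAX̄ = 164372.00 mm³, ΣAȲ = 258620.00 mm³.
X̄ = 164372.00/5324.00 = 30.87 mm; Ȳ = 258620.00/5324.00 = 48.58 mm.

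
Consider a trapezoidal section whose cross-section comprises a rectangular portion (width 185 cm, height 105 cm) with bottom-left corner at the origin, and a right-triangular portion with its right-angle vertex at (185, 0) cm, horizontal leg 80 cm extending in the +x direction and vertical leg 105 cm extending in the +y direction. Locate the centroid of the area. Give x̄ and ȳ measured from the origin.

x̄ = 113.69 cm, ȳ = 49.39 cm

Part | A | x̄ᵢ | ȳᵢ | A·x̄ᵢ | A·ȳᵢ
rectangular portion | 19425.00 | 92.50 | 52.50 | 1796812.50 | 1019812.50
triangular portion | 4200.00 | 211.67 | 35.00 | 889000.00 | 147000.00
Σ | 23625.00 |  |  | 2685812.50 | 1166812.50
x̄ = 2685812.50 / 23625.00 = 113.69 cm
ȳ = 1166812.50 / 23625.00 = 49.39 cm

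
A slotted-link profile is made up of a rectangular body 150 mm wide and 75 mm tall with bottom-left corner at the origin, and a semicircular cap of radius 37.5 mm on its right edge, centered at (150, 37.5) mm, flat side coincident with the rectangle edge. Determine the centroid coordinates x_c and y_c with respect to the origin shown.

x_c = 89.92 mm, y_c = 37.50 mm

rectangular body: A = 150 × 75 = 11250.00, centroid at (75.00, 37.50).
semicircular end: A = ½π·37.5² = 2208.93, centroid at (165.92, 37.50).
ΣA = 13458.93 mm², ΣAx_c = 1210246.10 mm³, ΣAy_c = 504709.96 mm³.
x_c = 1210246.10/13458.93 = 89.92 mm; y_c = 504709.96/13458.93 = 37.50 mm.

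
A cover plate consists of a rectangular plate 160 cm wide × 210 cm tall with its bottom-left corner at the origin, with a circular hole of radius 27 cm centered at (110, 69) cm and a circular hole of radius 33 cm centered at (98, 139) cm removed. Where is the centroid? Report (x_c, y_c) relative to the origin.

plate: A = 160 × 210 = 33600.00, centroid at (80.00, 105.00).
hole 1: A = −π·27² = -2290.22, centroid at (110.00, 69.00).
hole 2: A = −π·33² = -3421.19, centroid at (98.00, 139.00).
ΣA = 27888.58 cm², ΣAx_c = 2100798.63 cm³, ΣAy_c = 2894428.73 cm³.
x_c = 2100798.63/27888.58 = 75.33 cm; y_c = 2894428.73/27888.58 = 103.79 cm.

x_c = 75.33 cm, y_c = 103.79 cm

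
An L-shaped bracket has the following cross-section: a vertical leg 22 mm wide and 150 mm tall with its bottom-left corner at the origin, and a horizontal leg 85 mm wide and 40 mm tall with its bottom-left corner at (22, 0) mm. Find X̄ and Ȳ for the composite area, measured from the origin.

X̄ = 38.15 mm, Ȳ = 47.09 mm

vertical leg: A = 22 × 150 = 3300.00, centroid at (11.00, 75.00).
horizontal leg: A = 85 × 40 = 3400.00, centroid at (64.50, 20.00).
ΣA = 6700.00 mm²
ΣAX̄ = (3300.00)(11.00) + (3400.00)(64.50) = 255600.00 mm³
ΣAȲ = (3300.00)(75.00) + (3400.00)(20.00) = 315500.00 mm³
X̄ = 255600.00 / 6700.00 = 38.15 mm
Ȳ = 315500.00 / 6700.00 = 47.09 mm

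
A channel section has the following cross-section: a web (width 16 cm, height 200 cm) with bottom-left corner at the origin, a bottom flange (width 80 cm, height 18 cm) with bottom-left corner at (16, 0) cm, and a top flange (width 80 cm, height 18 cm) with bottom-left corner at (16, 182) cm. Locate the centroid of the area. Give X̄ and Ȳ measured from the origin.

X̄ = 30.74 cm, Ȳ = 100.00 cm

web: A = 16 × 200 = 3200.00, centroid at (8.00, 100.00).
bottom flange: A = 80 × 18 = 1440.00, centroid at (56.00, 9.00).
top flange: A = 80 × 18 = 1440.00, centroid at (56.00, 191.00).
ΣA = 6080.00 cm², ΣAX̄ = 186880.00 cm³, ΣAȲ = 608000.00 cm³.
X̄ = 186880.00/6080.00 = 30.74 cm; Ȳ = 608000.00/6080.00 = 100.00 cm.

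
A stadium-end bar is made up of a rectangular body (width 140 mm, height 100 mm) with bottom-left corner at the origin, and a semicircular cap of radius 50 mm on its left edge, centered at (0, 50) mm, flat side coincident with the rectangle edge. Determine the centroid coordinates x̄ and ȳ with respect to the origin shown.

x̄ = 50.02 mm, ȳ = 50.00 mm

rectangular body: A = 140 × 100 = 14000.00, centroid at (70.00, 50.00).
semicircular end: A = ½π·50² = 3926.99, centroid at (-21.22, 50.00).
ΣA = 17926.99 mm², ΣAx̄ = 896666.67 mm³, ΣAȳ = 896349.54 mm³.
x̄ = 896666.67/17926.99 = 50.02 mm; ȳ = 896349.54/17926.99 = 50.00 mm.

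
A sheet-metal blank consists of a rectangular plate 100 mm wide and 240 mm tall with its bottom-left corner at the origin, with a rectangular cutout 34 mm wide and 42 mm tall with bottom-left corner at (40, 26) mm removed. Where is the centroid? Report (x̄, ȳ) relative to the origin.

x̄ = 49.56 mm, ȳ = 124.62 mm

plate: A = 100 × 240 = 24000.00, centroid at (50.00, 120.00).
hole: A = −(34 × 42) = -1428.00, centroid at (57.00, 47.00).
ΣA = 22572.00 mm², ΣAx̄ = 1118604.00 mm³, ΣAȳ = 2812884.00 mm³.
x̄ = 1118604.00/22572.00 = 49.56 mm; ȳ = 2812884.00/22572.00 = 124.62 mm.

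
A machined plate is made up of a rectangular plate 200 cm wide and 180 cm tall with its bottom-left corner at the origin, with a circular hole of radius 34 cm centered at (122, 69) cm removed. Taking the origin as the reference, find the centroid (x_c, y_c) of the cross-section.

plate: A = 200 × 180 = 36000.00, centroid at (100.00, 90.00).
hole: A = −π·34² = -3631.68, centroid at (122.00, 69.00).
ΣA = 32368.32 cm², ΣAx_c = 3156934.90 cm³, ΣAy_c = 2989414.00 cm³.
x_c = 3156934.90/32368.32 = 97.53 cm; y_c = 2989414.00/32368.32 = 92.36 cm.

x_c = 97.53 cm, y_c = 92.36 cm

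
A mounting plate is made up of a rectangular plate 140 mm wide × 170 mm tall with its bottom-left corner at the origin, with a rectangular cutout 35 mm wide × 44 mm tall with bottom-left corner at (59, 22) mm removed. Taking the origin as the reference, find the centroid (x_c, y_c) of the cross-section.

x_c = 69.55 mm, y_c = 87.84 mm

Part | A | x̄ᵢ | ȳᵢ | A·x̄ᵢ | A·ȳᵢ
plate | 23800.00 | 70.00 | 85.00 | 1666000.00 | 2023000.00
hole | -1540.00 | 76.50 | 44.00 | -117810.00 | -67760.00
Σ | 22260.00 |  |  | 1548190.00 | 1955240.00
x_c = 1548190.00 / 22260.00 = 69.55 mm
y_c = 1955240.00 / 22260.00 = 87.84 mm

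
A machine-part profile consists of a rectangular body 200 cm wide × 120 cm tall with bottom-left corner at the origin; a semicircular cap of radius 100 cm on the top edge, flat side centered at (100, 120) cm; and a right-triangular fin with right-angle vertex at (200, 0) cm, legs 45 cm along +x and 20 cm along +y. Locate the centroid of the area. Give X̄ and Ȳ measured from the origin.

X̄ = 101.29 cm, Ȳ = 99.47 cm

Part | A | x̄ᵢ | ȳᵢ | A·x̄ᵢ | A·ȳᵢ
rectangular body | 24000.00 | 100.00 | 60.00 | 2400000.00 | 1440000.00
semicircular top | 15707.96 | 100.00 | 162.44 | 1570796.33 | 2551622.26
triangular fin | 450.00 | 215.00 | 6.67 | 96750.00 | 3000.00
Σ | 40157.96 |  |  | 4067546.33 | 3994622.26
X̄ = 4067546.33 / 40157.96 = 101.29 cm
Ȳ = 3994622.26 / 40157.96 = 99.47 cm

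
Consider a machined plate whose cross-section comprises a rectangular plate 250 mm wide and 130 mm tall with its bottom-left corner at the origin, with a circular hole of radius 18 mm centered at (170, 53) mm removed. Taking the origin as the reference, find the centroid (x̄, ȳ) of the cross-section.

plate: A = 250 × 130 = 32500.00, centroid at (125.00, 65.00).
hole: A = −π·18² = -1017.88, centroid at (170.00, 53.00).
ΣA = 31482.12 mm²
ΣAx̄ = (32500.00)(125.00) + (-1017.88)(170.00) = 3889461.08 mm³
ΣAȳ = (32500.00)(65.00) + (-1017.88)(53.00) = 2058552.57 mm³
x̄ = 3889461.08 / 31482.12 = 123.55 mm
ȳ = 2058552.57 / 31482.12 = 65.39 mm

x̄ = 123.55 mm, ȳ = 65.39 mm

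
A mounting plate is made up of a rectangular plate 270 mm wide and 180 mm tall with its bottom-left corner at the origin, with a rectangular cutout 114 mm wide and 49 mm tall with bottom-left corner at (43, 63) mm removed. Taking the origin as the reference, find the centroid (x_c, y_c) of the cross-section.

Part | A | x̄ᵢ | ȳᵢ | A·x̄ᵢ | A·ȳᵢ
plate | 48600.00 | 135.00 | 90.00 | 6561000.00 | 4374000.00
hole | -5586.00 | 100.00 | 87.50 | -558600.00 | -488775.00
Σ | 43014.00 |  |  | 6002400.00 | 3885225.00
x_c = 6002400.00 / 43014.00 = 139.55 mm
y_c = 3885225.00 / 43014.00 = 90.32 mm

x_c = 139.55 mm, y_c = 90.32 mm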